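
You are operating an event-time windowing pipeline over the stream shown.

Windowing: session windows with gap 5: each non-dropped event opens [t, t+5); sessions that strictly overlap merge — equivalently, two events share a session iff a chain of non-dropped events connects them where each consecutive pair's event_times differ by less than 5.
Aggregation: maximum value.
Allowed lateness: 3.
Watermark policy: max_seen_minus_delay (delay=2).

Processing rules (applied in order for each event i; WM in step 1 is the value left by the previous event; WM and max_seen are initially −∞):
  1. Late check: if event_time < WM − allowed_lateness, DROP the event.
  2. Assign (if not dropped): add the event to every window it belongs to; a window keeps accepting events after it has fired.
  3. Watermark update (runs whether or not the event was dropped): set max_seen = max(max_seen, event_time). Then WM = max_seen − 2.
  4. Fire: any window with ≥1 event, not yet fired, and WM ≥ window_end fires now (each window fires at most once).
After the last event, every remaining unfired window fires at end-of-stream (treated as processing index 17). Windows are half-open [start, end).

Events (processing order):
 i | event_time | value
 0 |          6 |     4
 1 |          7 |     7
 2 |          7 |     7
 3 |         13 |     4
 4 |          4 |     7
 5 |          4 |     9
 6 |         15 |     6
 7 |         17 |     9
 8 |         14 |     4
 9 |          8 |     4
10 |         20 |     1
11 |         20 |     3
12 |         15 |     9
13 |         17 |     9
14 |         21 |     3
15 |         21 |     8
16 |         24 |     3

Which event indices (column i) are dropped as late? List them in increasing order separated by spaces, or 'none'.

4 5 9

i=0 t=6 v=4: → [6,11); WM=4
i=1 t=7 v=7: → [6,12); WM=5
i=2 t=7 v=7: → [6,12); WM=5
i=3 t=13 v=4: → [13,18); WM=11
i=4 t=4 v=7: DROP (t<11-3); WM=11
i=5 t=4 v=9: DROP (t<11-3); WM=11
i=6 t=15 v=6: → [13,20); WM=13
i=7 t=17 v=9: → [13,22); WM=15
i=8 t=14 v=4: → [13,22); WM=15
i=9 t=8 v=4: DROP (t<15-3); WM=15
i=10 t=20 v=1: → [13,25); WM=18
i=11 t=20 v=3: → [13,25); WM=18
i=12 t=15 v=9: → [13,25); WM=18
i=13 t=17 v=9: → [13,25); WM=18
i=14 t=21 v=3: → [13,26); WM=19
i=15 t=21 v=8: → [13,26); WM=19
i=16 t=24 v=3: → [13,29); WM=22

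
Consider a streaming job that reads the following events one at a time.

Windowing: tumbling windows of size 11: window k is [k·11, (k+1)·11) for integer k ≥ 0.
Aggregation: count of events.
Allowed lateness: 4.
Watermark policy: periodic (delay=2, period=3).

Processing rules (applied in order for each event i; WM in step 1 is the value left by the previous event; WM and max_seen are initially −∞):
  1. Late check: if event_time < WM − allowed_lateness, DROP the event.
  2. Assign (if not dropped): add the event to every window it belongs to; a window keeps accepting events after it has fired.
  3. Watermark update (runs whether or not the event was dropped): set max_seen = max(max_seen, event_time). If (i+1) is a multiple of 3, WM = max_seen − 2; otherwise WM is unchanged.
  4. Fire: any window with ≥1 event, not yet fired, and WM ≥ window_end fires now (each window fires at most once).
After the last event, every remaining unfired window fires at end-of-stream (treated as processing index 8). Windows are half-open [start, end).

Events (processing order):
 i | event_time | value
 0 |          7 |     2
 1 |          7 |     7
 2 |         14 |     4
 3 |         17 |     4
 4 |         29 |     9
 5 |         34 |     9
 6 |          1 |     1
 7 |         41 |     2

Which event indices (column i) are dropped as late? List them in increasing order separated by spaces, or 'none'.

i=0 t=7 v=2: → [0,11); WM=−∞
i=1 t=7 v=7: → [0,11); WM=−∞
i=2 t=14 v=4: → [11,22); WM=12; [0,11) fires=2
i=3 t=17 v=4: → [11,22); WM=12
i=4 t=29 v=9: → [22,33); WM=12
i=5 t=34 v=9: → [33,44); WM=32; [11,22) fires=2
i=6 t=1 v=1: DROP (t<32-4); WM=32
i=7 t=41 v=2: → [33,44); WM=32

6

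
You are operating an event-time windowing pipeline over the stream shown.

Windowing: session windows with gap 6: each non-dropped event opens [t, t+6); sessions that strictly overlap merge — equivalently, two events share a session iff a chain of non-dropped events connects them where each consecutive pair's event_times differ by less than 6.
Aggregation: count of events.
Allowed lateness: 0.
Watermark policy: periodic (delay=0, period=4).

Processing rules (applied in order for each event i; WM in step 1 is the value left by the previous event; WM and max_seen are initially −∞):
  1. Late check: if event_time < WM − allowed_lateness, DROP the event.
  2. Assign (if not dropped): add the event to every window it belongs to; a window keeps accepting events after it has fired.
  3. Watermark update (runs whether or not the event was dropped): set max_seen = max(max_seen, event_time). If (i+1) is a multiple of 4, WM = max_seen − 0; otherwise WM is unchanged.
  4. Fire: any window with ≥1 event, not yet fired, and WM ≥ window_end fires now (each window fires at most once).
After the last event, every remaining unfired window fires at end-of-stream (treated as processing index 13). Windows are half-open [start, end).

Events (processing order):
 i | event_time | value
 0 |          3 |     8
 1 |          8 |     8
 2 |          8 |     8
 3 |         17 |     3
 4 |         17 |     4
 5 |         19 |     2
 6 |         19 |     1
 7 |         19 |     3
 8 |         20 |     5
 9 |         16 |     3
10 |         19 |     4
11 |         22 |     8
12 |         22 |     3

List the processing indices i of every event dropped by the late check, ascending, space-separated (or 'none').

9

i=0 t=3 v=8: → [3,9); WM=−∞
i=1 t=8 v=8: → [3,14); WM=−∞
i=2 t=8 v=8: → [3,14); WM=−∞
i=3 t=17 v=3: → [17,23); WM=17
i=4 t=17 v=4: → [17,23); WM=17
i=5 t=19 v=2: → [17,25); WM=17
i=6 t=19 v=1: → [17,25); WM=17
i=7 t=19 v=3: → [17,25); WM=19
i=8 t=20 v=5: → [17,26); WM=19
i=9 t=16 v=3: DROP (t<19-0); WM=19
i=10 t=19 v=4: → [17,26); WM=19
i=11 t=22 v=8: → [17,28); WM=22
i=12 t=22 v=3: → [17,28); WM=22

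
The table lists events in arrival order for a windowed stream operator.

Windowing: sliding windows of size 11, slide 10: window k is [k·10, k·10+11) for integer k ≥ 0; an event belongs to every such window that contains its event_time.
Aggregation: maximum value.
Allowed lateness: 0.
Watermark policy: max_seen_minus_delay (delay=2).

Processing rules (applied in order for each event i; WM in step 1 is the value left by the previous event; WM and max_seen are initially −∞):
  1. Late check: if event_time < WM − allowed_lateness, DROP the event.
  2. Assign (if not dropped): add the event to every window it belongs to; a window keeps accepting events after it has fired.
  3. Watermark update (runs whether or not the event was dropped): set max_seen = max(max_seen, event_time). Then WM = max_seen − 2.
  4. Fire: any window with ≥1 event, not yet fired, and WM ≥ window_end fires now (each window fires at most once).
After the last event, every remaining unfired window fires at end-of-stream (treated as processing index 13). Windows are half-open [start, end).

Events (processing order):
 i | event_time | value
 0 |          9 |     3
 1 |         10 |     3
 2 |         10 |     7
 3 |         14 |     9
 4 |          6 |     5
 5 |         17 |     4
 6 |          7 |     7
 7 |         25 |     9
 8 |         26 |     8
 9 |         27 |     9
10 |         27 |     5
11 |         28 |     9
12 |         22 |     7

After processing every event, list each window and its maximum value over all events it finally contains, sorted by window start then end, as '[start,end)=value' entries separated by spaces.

[0,11)=7 [10,21)=9 [20,31)=9

i=0 t=9 v=3: → [0,11); WM=7
i=1 t=10 v=3: → [10,21),[0,11); WM=8
i=2 t=10 v=7: → [10,21),[0,11); WM=8
i=3 t=14 v=9: → [10,21); WM=12; [0,11) fires=7
i=4 t=6 v=5: DROP (t<12-0); WM=12
i=5 t=17 v=4: → [10,21); WM=15
i=6 t=7 v=7: DROP (t<15-0); WM=15
i=7 t=25 v=9: → [20,31); WM=23; [10,21) fires=9
i=8 t=26 v=8: → [20,31); WM=24
i=9 t=27 v=9: → [20,31); WM=25
i=10 t=27 v=5: → [20,31); WM=25
i=11 t=28 v=9: → [20,31); WM=26
i=12 t=22 v=7: DROP (t<26-0); WM=26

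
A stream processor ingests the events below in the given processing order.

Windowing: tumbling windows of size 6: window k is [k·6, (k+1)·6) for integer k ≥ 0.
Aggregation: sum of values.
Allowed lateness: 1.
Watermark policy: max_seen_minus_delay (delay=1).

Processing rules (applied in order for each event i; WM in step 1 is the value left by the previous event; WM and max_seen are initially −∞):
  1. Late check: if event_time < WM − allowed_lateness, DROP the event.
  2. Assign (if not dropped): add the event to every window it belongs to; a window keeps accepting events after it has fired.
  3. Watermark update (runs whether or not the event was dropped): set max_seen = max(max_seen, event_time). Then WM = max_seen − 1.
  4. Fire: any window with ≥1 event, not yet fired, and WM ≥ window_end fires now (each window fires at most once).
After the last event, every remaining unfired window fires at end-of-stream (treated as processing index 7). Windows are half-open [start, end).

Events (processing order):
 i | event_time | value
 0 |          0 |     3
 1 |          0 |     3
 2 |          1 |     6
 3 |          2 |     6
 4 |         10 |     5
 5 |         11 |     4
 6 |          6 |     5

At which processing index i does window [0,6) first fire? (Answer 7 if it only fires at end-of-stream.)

4

i=0 t=0 v=3: → [0,6); WM=-1
i=1 t=0 v=3: → [0,6); WM=-1
i=2 t=1 v=6: → [0,6); WM=0
i=3 t=2 v=6: → [0,6); WM=1
i=4 t=10 v=5: → [6,12); WM=9; [0,6) fires=18
i=5 t=11 v=4: → [6,12); WM=10
i=6 t=6 v=5: DROP (t<10-1); WM=10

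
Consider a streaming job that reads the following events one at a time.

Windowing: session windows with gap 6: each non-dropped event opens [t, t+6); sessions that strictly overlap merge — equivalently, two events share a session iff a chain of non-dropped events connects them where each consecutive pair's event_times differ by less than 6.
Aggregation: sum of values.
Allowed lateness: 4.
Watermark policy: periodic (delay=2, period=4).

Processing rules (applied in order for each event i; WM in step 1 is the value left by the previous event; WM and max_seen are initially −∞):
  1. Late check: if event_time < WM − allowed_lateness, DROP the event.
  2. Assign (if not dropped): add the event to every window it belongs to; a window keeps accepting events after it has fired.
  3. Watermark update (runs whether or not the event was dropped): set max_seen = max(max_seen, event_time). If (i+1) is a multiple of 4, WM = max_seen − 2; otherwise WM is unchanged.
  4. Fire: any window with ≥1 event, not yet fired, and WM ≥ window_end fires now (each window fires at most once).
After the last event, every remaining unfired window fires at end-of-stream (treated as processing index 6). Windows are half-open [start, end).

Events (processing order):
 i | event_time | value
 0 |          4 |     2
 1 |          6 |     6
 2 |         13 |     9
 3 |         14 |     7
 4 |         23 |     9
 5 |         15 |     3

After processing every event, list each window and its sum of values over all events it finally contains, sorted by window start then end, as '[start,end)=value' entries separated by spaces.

[4,12)=8 [13,21)=19 [23,29)=9

i=0 t=4 v=2: → [4,10); WM=−∞
i=1 t=6 v=6: → [4,12); WM=−∞
i=2 t=13 v=9: → [13,19); WM=−∞
i=3 t=14 v=7: → [13,20); WM=12
i=4 t=23 v=9: → [23,29); WM=12
i=5 t=15 v=3: → [13,21); WM=12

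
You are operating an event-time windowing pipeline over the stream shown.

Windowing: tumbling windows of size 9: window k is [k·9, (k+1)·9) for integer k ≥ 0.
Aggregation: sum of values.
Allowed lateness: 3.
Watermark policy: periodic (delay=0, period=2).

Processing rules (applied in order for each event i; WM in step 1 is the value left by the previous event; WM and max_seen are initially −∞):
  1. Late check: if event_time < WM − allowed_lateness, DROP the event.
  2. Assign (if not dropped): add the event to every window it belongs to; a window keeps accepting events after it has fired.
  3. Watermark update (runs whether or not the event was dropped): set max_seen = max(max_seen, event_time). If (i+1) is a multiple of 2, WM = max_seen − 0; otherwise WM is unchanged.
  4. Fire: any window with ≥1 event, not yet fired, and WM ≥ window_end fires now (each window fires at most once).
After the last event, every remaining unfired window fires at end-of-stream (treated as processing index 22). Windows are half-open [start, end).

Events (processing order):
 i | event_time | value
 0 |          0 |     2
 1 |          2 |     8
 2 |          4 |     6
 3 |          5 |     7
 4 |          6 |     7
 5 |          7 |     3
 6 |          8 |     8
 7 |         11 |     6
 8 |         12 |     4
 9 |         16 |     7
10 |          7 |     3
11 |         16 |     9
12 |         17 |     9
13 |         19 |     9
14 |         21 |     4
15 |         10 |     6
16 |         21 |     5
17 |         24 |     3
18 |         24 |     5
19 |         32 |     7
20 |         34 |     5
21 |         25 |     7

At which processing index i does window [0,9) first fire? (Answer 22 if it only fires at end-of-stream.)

7

i=0 t=0 v=2: → [0,9); WM=−∞
i=1 t=2 v=8: → [0,9); WM=2
i=2 t=4 v=6: → [0,9); WM=2
i=3 t=5 v=7: → [0,9); WM=5
i=4 t=6 v=7: → [0,9); WM=5
i=5 t=7 v=3: → [0,9); WM=7
i=6 t=8 v=8: → [0,9); WM=7
i=7 t=11 v=6: → [9,18); WM=11; [0,9) fires=41
i=8 t=12 v=4: → [9,18); WM=11
i=9 t=16 v=7: → [9,18); WM=16
i=10 t=7 v=3: DROP (t<16-3); WM=16
i=11 t=16 v=9: → [9,18); WM=16
i=12 t=17 v=9: → [9,18); WM=16
i=13 t=19 v=9: → [18,27); WM=19; [9,18) fires=35
i=14 t=21 v=4: → [18,27); WM=19
i=15 t=10 v=6: DROP (t<19-3); WM=21
i=16 t=21 v=5: → [18,27); WM=21
i=17 t=24 v=3: → [18,27); WM=24
i=18 t=24 v=5: → [18,27); WM=24
i=19 t=32 v=7: → [27,36); WM=32; [18,27) fires=26
i=20 t=34 v=5: → [27,36); WM=32
i=21 t=25 v=7: DROP (t<32-3); WM=34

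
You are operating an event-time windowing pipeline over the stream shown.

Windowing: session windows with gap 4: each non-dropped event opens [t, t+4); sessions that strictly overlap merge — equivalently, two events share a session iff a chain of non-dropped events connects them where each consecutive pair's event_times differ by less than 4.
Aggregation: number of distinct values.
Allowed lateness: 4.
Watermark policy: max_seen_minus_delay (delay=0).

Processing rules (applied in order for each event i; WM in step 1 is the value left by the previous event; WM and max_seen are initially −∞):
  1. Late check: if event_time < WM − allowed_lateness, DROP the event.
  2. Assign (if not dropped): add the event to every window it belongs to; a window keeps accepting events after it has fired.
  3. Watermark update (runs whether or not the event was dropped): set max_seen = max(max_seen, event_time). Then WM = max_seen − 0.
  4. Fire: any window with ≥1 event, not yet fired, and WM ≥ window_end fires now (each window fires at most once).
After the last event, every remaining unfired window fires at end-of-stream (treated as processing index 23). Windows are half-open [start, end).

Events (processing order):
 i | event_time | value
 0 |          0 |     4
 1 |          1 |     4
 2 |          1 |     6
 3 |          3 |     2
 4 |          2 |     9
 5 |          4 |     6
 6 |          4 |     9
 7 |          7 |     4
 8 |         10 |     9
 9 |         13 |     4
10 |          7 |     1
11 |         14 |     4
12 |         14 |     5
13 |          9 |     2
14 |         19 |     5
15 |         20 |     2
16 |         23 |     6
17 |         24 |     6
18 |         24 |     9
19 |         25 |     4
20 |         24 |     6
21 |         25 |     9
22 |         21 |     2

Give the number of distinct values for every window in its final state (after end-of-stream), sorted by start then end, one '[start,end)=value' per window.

i=0 t=0 v=4: → [0,4); WM=0
i=1 t=1 v=4: → [0,5); WM=1
i=2 t=1 v=6: → [0,5); WM=1
i=3 t=3 v=2: → [0,7); WM=3
i=4 t=2 v=9: → [0,7); WM=3
i=5 t=4 v=6: → [0,8); WM=4
i=6 t=4 v=9: → [0,8); WM=4
i=7 t=7 v=4: → [0,11); WM=7
i=8 t=10 v=9: → [0,14); WM=10
i=9 t=13 v=4: → [0,17); WM=13
i=10 t=7 v=1: DROP (t<13-4); WM=13
i=11 t=14 v=4: → [0,18); WM=14
i=12 t=14 v=5: → [0,18); WM=14
i=13 t=9 v=2: DROP (t<14-4); WM=14
i=14 t=19 v=5: → [19,23); WM=19
i=15 t=20 v=2: → [19,24); WM=20
i=16 t=23 v=6: → [19,27); WM=23
i=17 t=24 v=6: → [19,28); WM=24
i=18 t=24 v=9: → [19,28); WM=24
i=19 t=25 v=4: → [19,29); WM=25
i=20 t=24 v=6: → [19,29); WM=25
i=21 t=25 v=9: → [19,29); WM=25
i=22 t=21 v=2: → [19,29); WM=25

[0,18)=5 [19,29)=5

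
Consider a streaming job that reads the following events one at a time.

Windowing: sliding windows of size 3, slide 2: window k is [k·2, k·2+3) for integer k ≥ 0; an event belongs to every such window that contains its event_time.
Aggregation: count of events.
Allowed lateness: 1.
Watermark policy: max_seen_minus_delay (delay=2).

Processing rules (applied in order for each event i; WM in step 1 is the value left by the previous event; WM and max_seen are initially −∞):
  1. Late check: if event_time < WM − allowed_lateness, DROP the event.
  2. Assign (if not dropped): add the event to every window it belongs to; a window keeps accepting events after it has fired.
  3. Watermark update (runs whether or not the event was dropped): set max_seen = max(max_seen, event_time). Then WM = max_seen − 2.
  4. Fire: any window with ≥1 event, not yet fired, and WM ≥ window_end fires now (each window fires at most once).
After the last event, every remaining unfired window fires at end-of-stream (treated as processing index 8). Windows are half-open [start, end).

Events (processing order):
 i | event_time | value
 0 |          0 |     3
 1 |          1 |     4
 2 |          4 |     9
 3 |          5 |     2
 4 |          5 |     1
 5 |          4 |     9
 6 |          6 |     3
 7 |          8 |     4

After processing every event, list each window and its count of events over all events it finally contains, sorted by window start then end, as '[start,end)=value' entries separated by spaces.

i=0 t=0 v=3: → [0,3); WM=-2
i=1 t=1 v=4: → [0,3); WM=-1
i=2 t=4 v=9: → [4,7),[2,5); WM=2
i=3 t=5 v=2: → [4,7); WM=3; [0,3) fires=2
i=4 t=5 v=1: → [4,7); WM=3
i=5 t=4 v=9: → [4,7),[2,5); WM=3
i=6 t=6 v=3: → [6,9),[4,7); WM=4
i=7 t=8 v=4: → [8,11),[6,9); WM=6; [2,5) fires=2

[0,3)=2 [2,5)=2 [4,7)=5 [6,9)=2 [8,11)=1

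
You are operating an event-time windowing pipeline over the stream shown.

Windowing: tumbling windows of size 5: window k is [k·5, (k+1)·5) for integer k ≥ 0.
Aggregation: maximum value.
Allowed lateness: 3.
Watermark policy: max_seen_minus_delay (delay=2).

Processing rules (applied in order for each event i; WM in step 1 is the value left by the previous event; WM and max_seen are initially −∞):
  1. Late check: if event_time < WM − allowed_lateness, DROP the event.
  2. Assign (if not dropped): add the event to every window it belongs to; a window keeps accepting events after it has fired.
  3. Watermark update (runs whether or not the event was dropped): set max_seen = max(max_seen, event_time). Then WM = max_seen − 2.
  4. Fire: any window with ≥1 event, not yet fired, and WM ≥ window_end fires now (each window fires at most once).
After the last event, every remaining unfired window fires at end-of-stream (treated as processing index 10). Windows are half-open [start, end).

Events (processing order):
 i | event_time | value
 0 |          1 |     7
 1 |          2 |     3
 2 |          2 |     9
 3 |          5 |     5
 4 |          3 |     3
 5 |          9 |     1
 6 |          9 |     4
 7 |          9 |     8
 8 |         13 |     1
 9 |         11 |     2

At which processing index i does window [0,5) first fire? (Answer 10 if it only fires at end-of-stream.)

i=0 t=1 v=7: → [0,5); WM=-1
i=1 t=2 v=3: → [0,5); WM=0
i=2 t=2 v=9: → [0,5); WM=0
i=3 t=5 v=5: → [5,10); WM=3
i=4 t=3 v=3: → [0,5); WM=3
i=5 t=9 v=1: → [5,10); WM=7; [0,5) fires=9
i=6 t=9 v=4: → [5,10); WM=7
i=7 t=9 v=8: → [5,10); WM=7
i=8 t=13 v=1: → [10,15); WM=11; [5,10) fires=8
i=9 t=11 v=2: → [10,15); WM=11

5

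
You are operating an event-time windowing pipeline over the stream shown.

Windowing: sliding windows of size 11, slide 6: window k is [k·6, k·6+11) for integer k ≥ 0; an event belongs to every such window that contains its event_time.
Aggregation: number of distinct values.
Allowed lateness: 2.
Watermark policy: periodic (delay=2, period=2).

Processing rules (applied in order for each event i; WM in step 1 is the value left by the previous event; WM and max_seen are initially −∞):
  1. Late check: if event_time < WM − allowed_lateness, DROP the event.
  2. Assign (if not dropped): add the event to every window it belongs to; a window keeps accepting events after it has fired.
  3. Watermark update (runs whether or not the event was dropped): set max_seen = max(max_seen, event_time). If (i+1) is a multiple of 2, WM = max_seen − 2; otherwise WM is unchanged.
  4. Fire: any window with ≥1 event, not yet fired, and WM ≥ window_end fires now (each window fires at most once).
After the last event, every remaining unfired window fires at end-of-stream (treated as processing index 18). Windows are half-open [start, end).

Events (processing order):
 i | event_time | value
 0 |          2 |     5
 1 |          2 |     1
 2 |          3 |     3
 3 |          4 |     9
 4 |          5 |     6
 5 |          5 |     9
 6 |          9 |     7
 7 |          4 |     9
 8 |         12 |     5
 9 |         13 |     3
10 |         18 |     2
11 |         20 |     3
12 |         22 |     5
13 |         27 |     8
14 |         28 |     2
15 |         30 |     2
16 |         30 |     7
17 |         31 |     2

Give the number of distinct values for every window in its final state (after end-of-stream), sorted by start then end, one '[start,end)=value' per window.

i=0 t=2 v=5: → [0,11); WM=−∞
i=1 t=2 v=1: → [0,11); WM=0
i=2 t=3 v=3: → [0,11); WM=0
i=3 t=4 v=9: → [0,11); WM=2
i=4 t=5 v=6: → [0,11); WM=2
i=5 t=5 v=9: → [0,11); WM=3
i=6 t=9 v=7: → [6,17),[0,11); WM=3
i=7 t=4 v=9: → [0,11); WM=7
i=8 t=12 v=5: → [12,23),[6,17); WM=7
i=9 t=13 v=3: → [12,23),[6,17); WM=11; [0,11) fires=6
i=10 t=18 v=2: → [18,29),[12,23); WM=11
i=11 t=20 v=3: → [18,29),[12,23); WM=18; [6,17) fires=3
i=12 t=22 v=5: → [18,29),[12,23); WM=18
i=13 t=27 v=8: → [24,35),[18,29); WM=25; [12,23) fires=3
i=14 t=28 v=2: → [24,35),[18,29); WM=25
i=15 t=30 v=2: → [30,41),[24,35); WM=28
i=16 t=30 v=7: → [30,41),[24,35); WM=28
i=17 t=31 v=2: → [30,41),[24,35); WM=29; [18,29) fires=4

[0,11)=6 [6,17)=3 [12,23)=3 [18,29)=4 [24,35)=3 [30,41)=2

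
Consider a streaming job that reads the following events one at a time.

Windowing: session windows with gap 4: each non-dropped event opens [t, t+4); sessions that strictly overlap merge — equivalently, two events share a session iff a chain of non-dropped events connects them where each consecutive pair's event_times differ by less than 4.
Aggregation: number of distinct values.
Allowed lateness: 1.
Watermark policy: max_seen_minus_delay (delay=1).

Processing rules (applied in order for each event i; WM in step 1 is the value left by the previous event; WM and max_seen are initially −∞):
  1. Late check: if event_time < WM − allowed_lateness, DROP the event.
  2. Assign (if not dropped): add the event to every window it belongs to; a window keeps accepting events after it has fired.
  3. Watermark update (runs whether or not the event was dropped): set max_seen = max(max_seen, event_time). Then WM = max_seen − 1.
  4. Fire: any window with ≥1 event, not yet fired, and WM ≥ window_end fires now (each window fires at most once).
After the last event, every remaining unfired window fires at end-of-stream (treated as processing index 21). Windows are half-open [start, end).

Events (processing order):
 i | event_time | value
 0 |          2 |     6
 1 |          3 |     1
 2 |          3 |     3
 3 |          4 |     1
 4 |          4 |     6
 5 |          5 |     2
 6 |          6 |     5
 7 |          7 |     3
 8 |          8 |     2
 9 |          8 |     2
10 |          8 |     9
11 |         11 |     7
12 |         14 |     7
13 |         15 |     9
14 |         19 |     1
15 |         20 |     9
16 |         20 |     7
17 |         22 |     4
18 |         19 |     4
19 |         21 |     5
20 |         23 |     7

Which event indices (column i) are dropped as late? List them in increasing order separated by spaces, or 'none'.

i=0 t=2 v=6: → [2,6); WM=1
i=1 t=3 v=1: → [2,7); WM=2
i=2 t=3 v=3: → [2,7); WM=2
i=3 t=4 v=1: → [2,8); WM=3
i=4 t=4 v=6: → [2,8); WM=3
i=5 t=5 v=2: → [2,9); WM=4
i=6 t=6 v=5: → [2,10); WM=5
i=7 t=7 v=3: → [2,11); WM=6
i=8 t=8 v=2: → [2,12); WM=7
i=9 t=8 v=2: → [2,12); WM=7
i=10 t=8 v=9: → [2,12); WM=7
i=11 t=11 v=7: → [2,15); WM=10
i=12 t=14 v=7: → [2,18); WM=13
i=13 t=15 v=9: → [2,19); WM=14
i=14 t=19 v=1: → [19,23); WM=18
i=15 t=20 v=9: → [19,24); WM=19
i=16 t=20 v=7: → [19,24); WM=19
i=17 t=22 v=4: → [19,26); WM=21
i=18 t=19 v=4: DROP (t<21-1); WM=21
i=19 t=21 v=5: → [19,26); WM=21
i=20 t=23 v=7: → [19,27); WM=22

18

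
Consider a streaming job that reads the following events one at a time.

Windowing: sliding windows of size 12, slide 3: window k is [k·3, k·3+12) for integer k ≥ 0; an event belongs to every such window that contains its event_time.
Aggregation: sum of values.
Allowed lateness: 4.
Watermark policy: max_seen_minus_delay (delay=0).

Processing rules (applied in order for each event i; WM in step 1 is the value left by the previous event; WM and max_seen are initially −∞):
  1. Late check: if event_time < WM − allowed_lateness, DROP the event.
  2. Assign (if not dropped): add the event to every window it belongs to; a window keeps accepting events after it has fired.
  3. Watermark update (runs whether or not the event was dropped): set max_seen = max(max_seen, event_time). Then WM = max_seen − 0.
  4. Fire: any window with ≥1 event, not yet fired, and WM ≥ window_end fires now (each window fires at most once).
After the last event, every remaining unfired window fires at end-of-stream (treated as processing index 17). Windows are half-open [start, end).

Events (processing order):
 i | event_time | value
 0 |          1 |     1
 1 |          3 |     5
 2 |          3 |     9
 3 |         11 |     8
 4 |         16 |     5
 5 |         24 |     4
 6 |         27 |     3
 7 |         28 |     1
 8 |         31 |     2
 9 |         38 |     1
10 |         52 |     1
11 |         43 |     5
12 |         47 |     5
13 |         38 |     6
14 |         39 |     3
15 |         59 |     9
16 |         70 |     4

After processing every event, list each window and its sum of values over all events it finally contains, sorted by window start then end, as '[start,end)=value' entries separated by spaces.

i=0 t=1 v=1: → [0,12); WM=1
i=1 t=3 v=5: → [3,15),[0,12); WM=3
i=2 t=3 v=9: → [3,15),[0,12); WM=3
i=3 t=11 v=8: → [9,21),[6,18),[3,15),[0,12); WM=11
i=4 t=16 v=5: → [15,27),[12,24),[9,21),[6,18); WM=16; [0,12) fires=23 [3,15) fires=22
i=5 t=24 v=4: → [24,36),[21,33),[18,30),[15,27); WM=24; [6,18) fires=13 [9,21) fires=13 [12,24) fires=5
i=6 t=27 v=3: → [27,39),[24,36),[21,33),[18,30); WM=27; [15,27) fires=9
i=7 t=28 v=1: → [27,39),[24,36),[21,33),[18,30); WM=28
i=8 t=31 v=2: → [30,42),[27,39),[24,36),[21,33); WM=31; [18,30) fires=8
i=9 t=38 v=1: → [36,48),[33,45),[30,42),[27,39); WM=38; [21,33) fires=10 [24,36) fires=10
i=10 t=52 v=1: → [51,63),[48,60),[45,57),[42,54); WM=52; [27,39) fires=7 [30,42) fires=3 [33,45) fires=1 [36,48) fires=1
i=11 t=43 v=5: DROP (t<52-4); WM=52
i=12 t=47 v=5: DROP (t<52-4); WM=52
i=13 t=38 v=6: DROP (t<52-4); WM=52
i=14 t=39 v=3: DROP (t<52-4); WM=52
i=15 t=59 v=9: → [57,69),[54,66),[51,63),[48,60); WM=59; [42,54) fires=1 [45,57) fires=1
i=16 t=70 v=4: → [69,81),[66,78),[63,75),[60,72); WM=70; [48,60) fires=10 [51,63) fires=10 [54,66) fires=9 [57,69) fires=9

[0,12)=23 [3,15)=22 [6,18)=13 [9,21)=13 [12,24)=5 [15,27)=9 [18,30)=8 [21,33)=10 [24,36)=10 [27,39)=7 [30,42)=3 [33,45)=1 [36,48)=1 [42,54)=1 [45,57)=1 [48,60)=10 [51,63)=10 [54,66)=9 [57,69)=9 [60,72)=4 [63,75)=4 [66,78)=4 [69,81)=4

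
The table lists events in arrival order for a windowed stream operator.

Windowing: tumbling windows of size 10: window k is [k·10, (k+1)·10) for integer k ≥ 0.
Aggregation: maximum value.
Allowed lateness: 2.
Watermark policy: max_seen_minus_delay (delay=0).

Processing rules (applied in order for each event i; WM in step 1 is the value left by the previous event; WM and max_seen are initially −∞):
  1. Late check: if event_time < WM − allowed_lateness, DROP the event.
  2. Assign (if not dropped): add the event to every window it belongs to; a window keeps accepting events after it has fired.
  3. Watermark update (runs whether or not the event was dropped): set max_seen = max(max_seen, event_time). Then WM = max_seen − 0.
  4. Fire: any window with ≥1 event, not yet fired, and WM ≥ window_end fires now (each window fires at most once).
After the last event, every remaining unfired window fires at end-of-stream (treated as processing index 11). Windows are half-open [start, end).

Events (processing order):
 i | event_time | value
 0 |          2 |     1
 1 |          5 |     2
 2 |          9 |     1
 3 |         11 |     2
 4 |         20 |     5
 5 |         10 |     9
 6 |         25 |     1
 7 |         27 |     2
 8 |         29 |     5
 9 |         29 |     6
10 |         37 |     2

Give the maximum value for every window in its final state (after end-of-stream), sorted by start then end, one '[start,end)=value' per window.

[0,10)=2 [10,20)=2 [20,30)=6 [30,40)=2

i=0 t=2 v=1: → [0,10); WM=2
i=1 t=5 v=2: → [0,10); WM=5
i=2 t=9 v=1: → [0,10); WM=9
i=3 t=11 v=2: → [10,20); WM=11; [0,10) fires=2
i=4 t=20 v=5: → [20,30); WM=20; [10,20) fires=2
i=5 t=10 v=9: DROP (t<20-2); WM=20
i=6 t=25 v=1: → [20,30); WM=25
i=7 t=27 v=2: → [20,30); WM=27
i=8 t=29 v=5: → [20,30); WM=29
i=9 t=29 v=6: → [20,30); WM=29
i=10 t=37 v=2: → [30,40); WM=37; [20,30) fires=6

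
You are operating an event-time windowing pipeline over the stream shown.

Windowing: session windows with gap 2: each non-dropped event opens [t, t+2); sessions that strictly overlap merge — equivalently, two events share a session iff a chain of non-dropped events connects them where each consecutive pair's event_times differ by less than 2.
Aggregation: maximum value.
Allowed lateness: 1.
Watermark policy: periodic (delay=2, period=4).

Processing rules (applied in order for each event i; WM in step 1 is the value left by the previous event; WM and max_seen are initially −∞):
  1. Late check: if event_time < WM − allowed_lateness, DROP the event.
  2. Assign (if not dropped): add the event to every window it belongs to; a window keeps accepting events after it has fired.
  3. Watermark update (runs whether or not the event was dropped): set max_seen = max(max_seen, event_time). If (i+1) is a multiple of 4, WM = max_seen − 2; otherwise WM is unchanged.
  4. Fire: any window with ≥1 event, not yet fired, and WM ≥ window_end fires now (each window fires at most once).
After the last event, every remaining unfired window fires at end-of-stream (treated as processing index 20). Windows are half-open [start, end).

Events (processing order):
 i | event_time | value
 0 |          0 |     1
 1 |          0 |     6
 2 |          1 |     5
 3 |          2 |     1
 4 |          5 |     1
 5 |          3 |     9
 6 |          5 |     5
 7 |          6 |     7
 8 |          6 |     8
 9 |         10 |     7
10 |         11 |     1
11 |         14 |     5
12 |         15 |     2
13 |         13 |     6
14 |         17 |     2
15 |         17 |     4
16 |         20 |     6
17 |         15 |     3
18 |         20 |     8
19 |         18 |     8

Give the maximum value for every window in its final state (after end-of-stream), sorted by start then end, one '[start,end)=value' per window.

[0,5)=9 [5,8)=8 [10,13)=7 [13,17)=6 [17,20)=8 [20,22)=8

i=0 t=0 v=1: → [0,2); WM=−∞
i=1 t=0 v=6: → [0,2); WM=−∞
i=2 t=1 v=5: → [0,3); WM=−∞
i=3 t=2 v=1: → [0,4); WM=0
i=4 t=5 v=1: → [5,7); WM=0
i=5 t=3 v=9: → [0,5); WM=0
i=6 t=5 v=5: → [5,7); WM=0
i=7 t=6 v=7: → [5,8); WM=4
i=8 t=6 v=8: → [5,8); WM=4
i=9 t=10 v=7: → [10,12); WM=4
i=10 t=11 v=1: → [10,13); WM=4
i=11 t=14 v=5: → [14,16); WM=12
i=12 t=15 v=2: → [14,17); WM=12
i=13 t=13 v=6: → [13,17); WM=12
i=14 t=17 v=2: → [17,19); WM=12
i=15 t=17 v=4: → [17,19); WM=15
i=16 t=20 v=6: → [20,22); WM=15
i=17 t=15 v=3: → [13,17); WM=15
i=18 t=20 v=8: → [20,22); WM=15
i=19 t=18 v=8: → [17,20); WM=18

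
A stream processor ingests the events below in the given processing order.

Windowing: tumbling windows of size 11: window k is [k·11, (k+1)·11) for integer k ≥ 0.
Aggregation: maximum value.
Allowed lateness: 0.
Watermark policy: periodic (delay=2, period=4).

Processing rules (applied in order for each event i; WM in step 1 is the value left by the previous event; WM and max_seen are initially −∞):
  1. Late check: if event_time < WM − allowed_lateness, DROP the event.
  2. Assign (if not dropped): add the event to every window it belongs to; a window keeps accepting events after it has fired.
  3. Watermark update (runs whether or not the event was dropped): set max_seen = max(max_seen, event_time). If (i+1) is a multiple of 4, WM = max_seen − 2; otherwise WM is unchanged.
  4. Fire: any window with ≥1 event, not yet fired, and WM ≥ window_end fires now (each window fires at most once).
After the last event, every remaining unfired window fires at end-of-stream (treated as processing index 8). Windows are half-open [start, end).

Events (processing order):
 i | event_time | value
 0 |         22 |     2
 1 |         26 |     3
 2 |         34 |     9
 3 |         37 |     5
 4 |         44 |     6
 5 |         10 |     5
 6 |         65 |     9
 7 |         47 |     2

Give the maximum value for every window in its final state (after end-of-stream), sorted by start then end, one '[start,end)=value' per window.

[22,33)=3 [33,44)=9 [44,55)=6 [55,66)=9

i=0 t=22 v=2: → [22,33); WM=−∞
i=1 t=26 v=3: → [22,33); WM=−∞
i=2 t=34 v=9: → [33,44); WM=−∞
i=3 t=37 v=5: → [33,44); WM=35; [22,33) fires=3
i=4 t=44 v=6: → [44,55); WM=35
i=5 t=10 v=5: DROP (t<35-0); WM=35
i=6 t=65 v=9: → [55,66); WM=35
i=7 t=47 v=2: → [44,55); WM=63; [33,44) fires=9 [44,55) fires=6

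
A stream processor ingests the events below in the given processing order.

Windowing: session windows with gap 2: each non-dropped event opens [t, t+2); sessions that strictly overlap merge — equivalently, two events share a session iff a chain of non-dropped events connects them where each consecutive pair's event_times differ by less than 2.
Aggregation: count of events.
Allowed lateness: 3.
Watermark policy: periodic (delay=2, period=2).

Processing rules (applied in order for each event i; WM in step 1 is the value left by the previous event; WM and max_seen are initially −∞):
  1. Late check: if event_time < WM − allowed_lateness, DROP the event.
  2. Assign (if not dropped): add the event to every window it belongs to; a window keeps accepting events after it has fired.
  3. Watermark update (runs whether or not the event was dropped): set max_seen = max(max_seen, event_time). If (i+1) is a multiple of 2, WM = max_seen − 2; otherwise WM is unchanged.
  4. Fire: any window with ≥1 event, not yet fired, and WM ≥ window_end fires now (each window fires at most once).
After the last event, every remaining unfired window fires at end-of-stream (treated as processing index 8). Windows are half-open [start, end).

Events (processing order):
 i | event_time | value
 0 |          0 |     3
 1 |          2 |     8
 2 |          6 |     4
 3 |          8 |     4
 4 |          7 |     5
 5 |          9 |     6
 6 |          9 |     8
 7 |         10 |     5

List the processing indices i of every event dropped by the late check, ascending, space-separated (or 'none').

i=0 t=0 v=3: → [0,2); WM=−∞
i=1 t=2 v=8: → [2,4); WM=0
i=2 t=6 v=4: → [6,8); WM=0
i=3 t=8 v=4: → [8,10); WM=6
i=4 t=7 v=5: → [6,10); WM=6
i=5 t=9 v=6: → [6,11); WM=7
i=6 t=9 v=8: → [6,11); WM=7
i=7 t=10 v=5: → [6,12); WM=8

none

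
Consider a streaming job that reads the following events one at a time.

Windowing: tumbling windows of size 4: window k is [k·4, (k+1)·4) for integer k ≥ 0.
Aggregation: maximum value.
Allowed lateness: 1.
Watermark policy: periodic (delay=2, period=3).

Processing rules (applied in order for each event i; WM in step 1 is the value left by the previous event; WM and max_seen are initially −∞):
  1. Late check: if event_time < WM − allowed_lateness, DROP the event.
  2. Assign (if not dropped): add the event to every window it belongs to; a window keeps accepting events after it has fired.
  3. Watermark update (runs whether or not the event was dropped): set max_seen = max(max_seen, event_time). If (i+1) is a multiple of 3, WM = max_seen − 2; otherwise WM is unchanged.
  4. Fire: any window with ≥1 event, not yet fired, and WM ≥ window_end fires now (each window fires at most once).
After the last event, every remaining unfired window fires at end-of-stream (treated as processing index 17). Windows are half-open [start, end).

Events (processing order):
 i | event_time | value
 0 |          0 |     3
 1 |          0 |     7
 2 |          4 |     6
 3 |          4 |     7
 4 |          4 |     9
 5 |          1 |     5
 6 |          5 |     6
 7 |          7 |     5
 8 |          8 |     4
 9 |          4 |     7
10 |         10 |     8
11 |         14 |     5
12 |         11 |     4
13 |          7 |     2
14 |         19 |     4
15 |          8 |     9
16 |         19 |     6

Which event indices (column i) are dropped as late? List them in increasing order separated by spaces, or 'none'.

9 13 15

i=0 t=0 v=3: → [0,4); WM=−∞
i=1 t=0 v=7: → [0,4); WM=−∞
i=2 t=4 v=6: → [4,8); WM=2
i=3 t=4 v=7: → [4,8); WM=2
i=4 t=4 v=9: → [4,8); WM=2
i=5 t=1 v=5: → [0,4); WM=2
i=6 t=5 v=6: → [4,8); WM=2
i=7 t=7 v=5: → [4,8); WM=2
i=8 t=8 v=4: → [8,12); WM=6; [0,4) fires=7
i=9 t=4 v=7: DROP (t<6-1); WM=6
i=10 t=10 v=8: → [8,12); WM=6
i=11 t=14 v=5: → [12,16); WM=12; [4,8) fires=9 [8,12) fires=8
i=12 t=11 v=4: → [8,12); WM=12
i=13 t=7 v=2: DROP (t<12-1); WM=12
i=14 t=19 v=4: → [16,20); WM=17; [12,16) fires=5
i=15 t=8 v=9: DROP (t<17-1); WM=17
i=16 t=19 v=6: → [16,20); WM=17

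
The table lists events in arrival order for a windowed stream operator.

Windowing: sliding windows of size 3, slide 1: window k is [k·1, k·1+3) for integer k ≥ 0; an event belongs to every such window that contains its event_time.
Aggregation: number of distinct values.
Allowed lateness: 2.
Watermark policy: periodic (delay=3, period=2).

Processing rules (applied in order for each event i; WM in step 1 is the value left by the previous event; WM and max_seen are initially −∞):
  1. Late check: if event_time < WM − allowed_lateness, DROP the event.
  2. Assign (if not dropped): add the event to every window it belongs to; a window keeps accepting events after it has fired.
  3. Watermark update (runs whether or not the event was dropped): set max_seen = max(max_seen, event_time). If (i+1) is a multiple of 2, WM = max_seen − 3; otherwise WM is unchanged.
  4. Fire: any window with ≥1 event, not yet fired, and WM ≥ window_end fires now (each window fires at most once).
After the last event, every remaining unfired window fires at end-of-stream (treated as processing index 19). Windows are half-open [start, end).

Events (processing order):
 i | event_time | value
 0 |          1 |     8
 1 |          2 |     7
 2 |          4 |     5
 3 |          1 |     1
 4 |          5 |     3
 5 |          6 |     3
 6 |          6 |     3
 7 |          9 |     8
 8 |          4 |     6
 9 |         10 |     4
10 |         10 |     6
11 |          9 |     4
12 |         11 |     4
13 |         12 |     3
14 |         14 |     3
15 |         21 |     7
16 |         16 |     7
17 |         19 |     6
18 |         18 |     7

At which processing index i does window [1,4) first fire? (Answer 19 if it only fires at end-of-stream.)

7

i=0 t=1 v=8: → [1,4),[0,3); WM=−∞
i=1 t=2 v=7: → [2,5),[1,4),[0,3); WM=-1
i=2 t=4 v=5: → [4,7),[3,6),[2,5); WM=-1
i=3 t=1 v=1: → [1,4),[0,3); WM=1
i=4 t=5 v=3: → [5,8),[4,7),[3,6); WM=1
i=5 t=6 v=3: → [6,9),[5,8),[4,7); WM=3; [0,3) fires=3
i=6 t=6 v=3: → [6,9),[5,8),[4,7); WM=3
i=7 t=9 v=8: → [9,12),[8,11),[7,10); WM=6; [1,4) fires=3 [2,5) fires=2 [3,6) fires=2
i=8 t=4 v=6: → [4,7),[3,6),[2,5); WM=6
i=9 t=10 v=4: → [10,13),[9,12),[8,11); WM=7; [4,7) fires=3
i=10 t=10 v=6: → [10,13),[9,12),[8,11); WM=7
i=11 t=9 v=4: → [9,12),[8,11),[7,10); WM=7
i=12 t=11 v=4: → [11,14),[10,13),[9,12); WM=7
i=13 t=12 v=3: → [12,15),[11,14),[10,13); WM=9; [5,8) fires=1 [6,9) fires=1
i=14 t=14 v=3: → [14,17),[13,16),[12,15); WM=9
i=15 t=21 v=7: → [21,24),[20,23),[19,22); WM=18; [7,10) fires=2 [8,11) fires=3 [9,12) fires=3 [10,13) fires=3 [11,14) fires=2 [12,15) fires=1 [13,16) fires=1 [14,17) fires=1
i=16 t=16 v=7: → [16,19),[15,18),[14,17); WM=18; [15,18) fires=1
i=17 t=19 v=6: → [19,22),[18,21),[17,20); WM=18
i=18 t=18 v=7: → [18,21),[17,20),[16,19); WM=18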